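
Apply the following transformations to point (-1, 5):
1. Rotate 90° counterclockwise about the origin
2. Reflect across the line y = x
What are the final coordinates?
(-1, -5)

Step 1: Rotate 90° → (-5, -1)
Step 2: Reflect across the line y = x → (-1, -5)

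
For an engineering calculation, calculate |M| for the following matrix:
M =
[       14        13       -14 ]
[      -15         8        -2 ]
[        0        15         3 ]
det(M) = 4491

Expand along row 0 (cofactor expansion): det(M) = a*(e*i - f*h) - b*(d*i - f*g) + c*(d*h - e*g), where the 3×3 is [[a, b, c], [d, e, f], [g, h, i]].
Minor M_00 = (8)*(3) - (-2)*(15) = 24 + 30 = 54.
Minor M_01 = (-15)*(3) - (-2)*(0) = -45 - 0 = -45.
Minor M_02 = (-15)*(15) - (8)*(0) = -225 - 0 = -225.
det(M) = (14)*(54) - (13)*(-45) + (-14)*(-225) = 756 + 585 + 3150 = 4491.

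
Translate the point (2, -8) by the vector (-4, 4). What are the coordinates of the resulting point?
(-2, -4)

Translation by (-4, 4):
x' = 2 + -4 = -2
y' = -8 + 4 = -4
Homogeneous matrix: [[1, 0, -4], [0, 1, 4], [0, 0, 1]]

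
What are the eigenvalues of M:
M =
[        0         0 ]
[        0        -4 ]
λ = -4, 0

Solve det(M - λI) = 0. For a 2×2 matrix the characteristic equation is λ² - (trace)λ + det = 0.
trace(M) = a + d = 0 - 4 = -4.
det(M) = a*d - b*c = (0)*(-4) - (0)*(0) = 0 - 0 = 0.
Characteristic equation: λ² - (-4)λ + (0) = 0.
Discriminant = (-4)² - 4*(0) = 16 - 0 = 16.
λ = (-4 ± √16) / 2 = (-4 ± 4) / 2 = -4, 0.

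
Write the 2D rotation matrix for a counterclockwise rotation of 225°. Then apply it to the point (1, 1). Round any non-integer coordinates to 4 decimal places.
R = [[-√2/2, √2/2], [-√2/2, -√2/2]]; R·(1, 1) = (0.0000, -1.4142)

Rotation matrix formula: R(θ) = [[cos θ, -sin θ], [sin θ, cos θ]]
For θ = 225°:
cos(225°) = -√2/2
sin(225°) = -√2/2
R = [[-√2/2, √2/2], [-√2/2, -√2/2]]
Apply to (1, 1): [-√2/2·1 + (√2/2)·1, -√2/2·1 + -√2/2·1] = (0.0000, -1.4142)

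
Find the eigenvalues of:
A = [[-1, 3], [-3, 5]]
λ = 2, 2

Solve det(A - λI) = 0. For a 2×2 matrix this is λ² - (trace)λ + det = 0.
trace(A) = -1 + 5 = 4.
det(A) = (-1)*(5) - (3)*(-3) = -5 + 9 = 4.
Characteristic equation: λ² - (4)λ + (4) = 0.
Discriminant: (4)² - 4*(4) = 16 - 16 = 0.
Roots: λ = (4 ± √0) / 2 = 2, 2.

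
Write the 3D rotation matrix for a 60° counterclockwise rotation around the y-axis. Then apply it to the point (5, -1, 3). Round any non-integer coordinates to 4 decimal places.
R = [[1/2, 0, √3/2], [0, 1, 0], [-√3/2, 0, 1/2]]; R·(5, -1, 3) = (5.0981, -1.0000, -2.8301)

Rotation matrix for 60° around y-axis:
cos(60°) = 1/2, sin(60°) = √3/2
R = [[1/2, 0, √3/2], [0, 1, 0], [-√3/2, 0, 1/2]]
Apply to (5, -1, 3): R·[5, -1, 3]ᵀ = (5.0981, -1.0000, -2.8301)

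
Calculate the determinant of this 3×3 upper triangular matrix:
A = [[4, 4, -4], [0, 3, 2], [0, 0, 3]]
36

The determinant of a triangular matrix is the product of its diagonal entries (the off-diagonal entries above the diagonal do not affect it).
det(A) = (4) * (3) * (3) = 36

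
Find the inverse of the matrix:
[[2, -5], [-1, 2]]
[[-2, -5], [-1, -2]]

For [[a,b],[c,d]], inverse = (1/det)·[[d,-b],[-c,a]]
det = 2·2 - -5·-1 = -1
Inverse = (1/-1)·[[2, 5], [1, 2]]
        = [[-2, -5], [-1, -2]]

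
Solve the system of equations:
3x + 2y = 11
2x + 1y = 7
x = 3, y = 1

Use elimination (row reduction):
Equation 1: 3x + 2y = 11.
Equation 2: 2x + 1y = 7.
Multiply Eq1 by 2 and Eq2 by 3: 6x + 4y = 22;  6x + 3y = 21.
Subtract: (-1)y = -1, so y = 1.
Back-substitute into Eq1: 3x + 2*(1) = 11, so x = 3.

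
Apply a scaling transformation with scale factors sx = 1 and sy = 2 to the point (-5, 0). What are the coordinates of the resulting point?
(-5, 0)

Scaling matrix:
[[1, 0], [0, 2]]
Result: (-5 × 1, 0 × 2) = (-5, 0)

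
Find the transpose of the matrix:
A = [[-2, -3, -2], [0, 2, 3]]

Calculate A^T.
[[-2, 0], [-3, 2], [-2, 3]]

The transpose sends entry (i,j) to (j,i); rows become columns.
Row 0 of A: [-2, -3, -2] -> column 0 of A^T.
Row 1 of A: [0, 2, 3] -> column 1 of A^T.
A^T = [[-2, 0], [-3, 2], [-2, 3]]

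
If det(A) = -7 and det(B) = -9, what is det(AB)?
63

Use the multiplicative property of determinants: det(AB) = det(A)*det(B).
det(AB) = (-7)*(-9) = 63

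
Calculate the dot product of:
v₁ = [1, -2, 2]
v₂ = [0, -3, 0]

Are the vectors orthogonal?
6, No

The dot product is the sum of products of corresponding components.
v₁·v₂ = (1)*(0) + (-2)*(-3) + (2)*(0) = 0 + 6 + 0 = 6.
Two vectors are orthogonal iff their dot product is 0; here the dot product is 6, so the vectors are not orthogonal.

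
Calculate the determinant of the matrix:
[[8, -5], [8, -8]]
-24

For a 2×2 matrix [[a, b], [c, d]], det = ad - bc
det = (8)(-8) - (-5)(8) = -64 - -40 = -24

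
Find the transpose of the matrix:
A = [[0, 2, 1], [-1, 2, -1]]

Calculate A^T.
[[0, -1], [2, 2], [1, -1]]

The transpose sends entry (i,j) to (j,i); rows become columns.
Row 0 of A: [0, 2, 1] -> column 0 of A^T.
Row 1 of A: [-1, 2, -1] -> column 1 of A^T.
A^T = [[0, -1], [2, 2], [1, -1]]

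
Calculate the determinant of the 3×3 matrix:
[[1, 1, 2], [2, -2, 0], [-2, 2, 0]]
0

Expansion along first row:
det = 1·det([[-2,0],[2,0]]) - 1·det([[2,0],[-2,0]]) + 2·det([[2,-2],[-2,2]])
    = 1·(-2·0 - 0·2) - 1·(2·0 - 0·-2) + 2·(2·2 - -2·-2)
    = 1·0 - 1·0 + 2·0
    = 0 + 0 + 0 = 0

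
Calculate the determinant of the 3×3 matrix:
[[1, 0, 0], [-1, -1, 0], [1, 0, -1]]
1

Expansion along first row:
det = 1·det([[-1,0],[0,-1]]) - 0·det([[-1,0],[1,-1]]) + 0·det([[-1,-1],[1,0]])
    = 1·(-1·-1 - 0·0) - 0·(-1·-1 - 0·1) + 0·(-1·0 - -1·1)
    = 1·1 - 0·1 + 0·1
    = 1 + 0 + 0 = 1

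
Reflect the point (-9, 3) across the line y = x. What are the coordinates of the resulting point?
(3, -9)

Reflection across line y = x: (-9, 3) → (3, -9)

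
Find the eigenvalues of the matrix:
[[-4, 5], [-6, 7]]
λ = 1 and λ = 2

Characteristic equation: det(A - λI) = 0
λ² - (trace)λ + (det) = 0
λ² - (3)λ + (2) = 0
λ² - 3λ + 2 = 0
Solving: λ = 1, 2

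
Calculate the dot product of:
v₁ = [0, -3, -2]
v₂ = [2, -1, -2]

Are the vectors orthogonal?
7, No

The dot product is the sum of products of corresponding components.
v₁·v₂ = (0)*(2) + (-3)*(-1) + (-2)*(-2) = 0 + 3 + 4 = 7.
Two vectors are orthogonal iff their dot product is 0; here the dot product is 7, so the vectors are not orthogonal.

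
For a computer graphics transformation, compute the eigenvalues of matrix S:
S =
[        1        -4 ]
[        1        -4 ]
λ = -3, 0

Solve det(S - λI) = 0. For a 2×2 matrix the characteristic equation is λ² - (trace)λ + det = 0.
trace(S) = a + d = 1 - 4 = -3.
det(S) = a*d - b*c = (1)*(-4) - (-4)*(1) = -4 + 4 = 0.
Characteristic equation: λ² - (-3)λ + (0) = 0.
Discriminant = (-3)² - 4*(0) = 9 - 0 = 9.
λ = (-3 ± √9) / 2 = (-3 ± 3) / 2 = -3, 0.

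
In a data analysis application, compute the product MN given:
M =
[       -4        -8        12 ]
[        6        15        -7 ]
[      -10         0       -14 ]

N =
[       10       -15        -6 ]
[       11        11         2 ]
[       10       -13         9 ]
MN =
[       -8      -184       116 ]
[      155       166       -69 ]
[     -240       332       -66 ]

Matrix multiplication: (MN)[i][j] = sum over k of M[i][k] * N[k][j].
  (MN)[0][0] = (-4)*(10) + (-8)*(11) + (12)*(10) = -8
  (MN)[0][1] = (-4)*(-15) + (-8)*(11) + (12)*(-13) = -184
  (MN)[0][2] = (-4)*(-6) + (-8)*(2) + (12)*(9) = 116
  (MN)[1][0] = (6)*(10) + (15)*(11) + (-7)*(10) = 155
  (MN)[1][1] = (6)*(-15) + (15)*(11) + (-7)*(-13) = 166
  (MN)[1][2] = (6)*(-6) + (15)*(2) + (-7)*(9) = -69
  (MN)[2][0] = (-10)*(10) + (0)*(11) + (-14)*(10) = -240
  (MN)[2][1] = (-10)*(-15) + (0)*(11) + (-14)*(-13) = 332
  (MN)[2][2] = (-10)*(-6) + (0)*(2) + (-14)*(9) = -66
MN =
[       -8      -184       116 ]
[      155       166       -69 ]
[     -240       332       -66 ]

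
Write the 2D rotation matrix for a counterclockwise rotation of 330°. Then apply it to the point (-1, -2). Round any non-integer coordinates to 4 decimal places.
R = [[√3/2, 1/2], [-1/2, √3/2]]; R·(-1, -2) = (-1.8660, -1.2321)

Rotation matrix formula: R(θ) = [[cos θ, -sin θ], [sin θ, cos θ]]
For θ = 330°:
cos(330°) = √3/2
sin(330°) = -1/2
R = [[√3/2, 1/2], [-1/2, √3/2]]
Apply to (-1, -2): [√3/2·-1 + (1/2)·-2, -1/2·-1 + √3/2·-2] = (-1.8660, -1.2321)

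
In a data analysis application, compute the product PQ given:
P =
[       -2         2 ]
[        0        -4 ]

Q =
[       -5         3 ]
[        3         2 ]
PQ =
[       16        -2 ]
[      -12        -8 ]

Matrix multiplication: (PQ)[i][j] = sum over k of P[i][k] * Q[k][j].
  (PQ)[0][0] = (-2)*(-5) + (2)*(3) = 16
  (PQ)[0][1] = (-2)*(3) + (2)*(2) = -2
  (PQ)[1][0] = (0)*(-5) + (-4)*(3) = -12
  (PQ)[1][1] = (0)*(3) + (-4)*(2) = -8
PQ =
[       16        -2 ]
[      -12        -8 ]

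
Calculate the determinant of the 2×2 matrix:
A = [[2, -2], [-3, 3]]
0

For A = [[a, b], [c, d]], det(A) = a*d - b*c.
det(A) = (2)*(3) - (-2)*(-3) = 6 - 6 = 0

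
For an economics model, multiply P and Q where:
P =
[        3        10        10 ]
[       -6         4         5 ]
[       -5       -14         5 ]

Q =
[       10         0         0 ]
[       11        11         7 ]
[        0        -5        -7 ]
PQ =
[      140        60         0 ]
[      -16        19        -7 ]
[     -204      -179      -133 ]

Matrix multiplication: (PQ)[i][j] = sum over k of P[i][k] * Q[k][j].
  (PQ)[0][0] = (3)*(10) + (10)*(11) + (10)*(0) = 140
  (PQ)[0][1] = (3)*(0) + (10)*(11) + (10)*(-5) = 60
  (PQ)[0][2] = (3)*(0) + (10)*(7) + (10)*(-7) = 0
  (PQ)[1][0] = (-6)*(10) + (4)*(11) + (5)*(0) = -16
  (PQ)[1][1] = (-6)*(0) + (4)*(11) + (5)*(-5) = 19
  (PQ)[1][2] = (-6)*(0) + (4)*(7) + (5)*(-7) = -7
  (PQ)[2][0] = (-5)*(10) + (-14)*(11) + (5)*(0) = -204
  (PQ)[2][1] = (-5)*(0) + (-14)*(11) + (5)*(-5) = -179
  (PQ)[2][2] = (-5)*(0) + (-14)*(7) + (5)*(-7) = -133
PQ =
[      140        60         0 ]
[      -16        19        -7 ]
[     -204      -179      -133 ]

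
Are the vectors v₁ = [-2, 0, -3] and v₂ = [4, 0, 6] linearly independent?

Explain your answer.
No, linearly dependent (v₂ = -2·v₁)

Check whether there is a scalar k with v₂ = k·v₁.
Comparing components, k = -2 satisfies -2·[-2, 0, -3] = [4, 0, 6].
Since v₂ is a scalar multiple of v₁, the two vectors are linearly dependent.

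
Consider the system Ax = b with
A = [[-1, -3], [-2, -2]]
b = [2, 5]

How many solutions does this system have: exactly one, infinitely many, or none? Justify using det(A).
Exactly one solution

Compute det(A) = (-1)*(-2) - (-3)*(-2) = -4.
Because det(A) ≠ 0, A is invertible and Ax = b has a unique solution for every b (here x = A⁻¹ b).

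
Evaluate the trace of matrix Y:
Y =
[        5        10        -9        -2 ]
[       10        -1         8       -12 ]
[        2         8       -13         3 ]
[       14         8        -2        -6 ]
tr(Y) = 5 - 1 - 13 - 6 = -15

The trace of a square matrix is the sum of its diagonal entries.
Diagonal entries of Y: Y[0][0] = 5, Y[1][1] = -1, Y[2][2] = -13, Y[3][3] = -6.
tr(Y) = 5 - 1 - 13 - 6 = -15.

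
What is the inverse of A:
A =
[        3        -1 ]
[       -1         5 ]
det(A) = 14
A⁻¹ =
[     5/14      1/14 ]
[     1/14      3/14 ]

For a 2×2 matrix A = [[a, b], [c, d]] with det(A) ≠ 0, A⁻¹ = (1/det(A)) * [[d, -b], [-c, a]].
det(A) = (3)*(5) - (-1)*(-1) = 15 - 1 = 14.
A⁻¹ = (1/14) * [[5, 1], [1, 3]].
Dividing each entry by 14 and reducing:
A⁻¹ =
[     5/14      1/14 ]
[     1/14      3/14 ]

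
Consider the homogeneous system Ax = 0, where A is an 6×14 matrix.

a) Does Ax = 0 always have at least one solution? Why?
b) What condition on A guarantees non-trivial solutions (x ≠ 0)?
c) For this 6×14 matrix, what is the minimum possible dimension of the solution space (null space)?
a) Yes, x = 0 is always a solution. b) When A has linearly dependent columns (rank < n). c) Minimum nullity = 8.

a) x = 0 satisfies A·0 = 0, so the zero vector is always a solution.
b) Non-trivial solutions exist iff the columns of A are linearly dependent, equivalently rank(A) < n (the number of columns).
c) By rank-nullity, rank(A) + nullity(A) = n = 14. Since A has only 6 rows, rank(A) ≤ 6, so nullity(A) ≥ 14 - 6 = 8.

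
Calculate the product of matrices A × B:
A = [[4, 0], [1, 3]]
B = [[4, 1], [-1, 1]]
[[16, 4], [1, 4]]

Matrix multiplication:
C[0][0] = 4×4 + 0×-1 = 16
C[0][1] = 4×1 + 0×1 = 4
C[1][0] = 1×4 + 3×-1 = 1
C[1][1] = 1×1 + 3×1 = 4
Result: [[16, 4], [1, 4]]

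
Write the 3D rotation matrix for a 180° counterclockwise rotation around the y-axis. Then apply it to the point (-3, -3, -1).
R = [[-1, 0, 0], [0, 1, 0], [0, 0, -1]]; R·(-3, -3, -1) = (3, -3, 1)

Rotation matrix for 180° around y-axis:
cos(180°) = -1, sin(180°) = 0
R = [[-1, 0, 0], [0, 1, 0], [0, 0, -1]]
Apply to (-3, -3, -1): R·[-3, -3, -1]ᵀ = (3, -3, 1)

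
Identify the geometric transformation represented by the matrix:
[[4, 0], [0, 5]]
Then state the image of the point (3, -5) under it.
non-uniform scaling by (4, 5); image of (3, -5) is (12, -25)

This is diagonal with distinct entries, so it scales the x-axis by 4 and the y-axis by 5.
The matrix [[4, 0], [0, 5]] represents: non-uniform scaling by (4, 5).
Applying it to (3, -5): [4·3 + 0·-5, 0·3 + 5·-5] = (12, -25).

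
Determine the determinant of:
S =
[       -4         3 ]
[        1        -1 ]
det(S) = 1

For a 2×2 matrix [[a, b], [c, d]], det = a*d - b*c.
det(S) = (-4)*(-1) - (3)*(1) = 4 - 3 = 1.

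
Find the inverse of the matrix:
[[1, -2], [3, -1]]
[[-1/5, 2/5], [-3/5, 1/5]]

For [[a,b],[c,d]], inverse = (1/det)·[[d,-b],[-c,a]]
det = 1·-1 - -2·3 = 5
Inverse = (1/5)·[[-1, 2], [-3, 1]]
        = [[-1/5, 2/5], [-3/5, 1/5]]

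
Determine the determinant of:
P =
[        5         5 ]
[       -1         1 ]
det(P) = 10

For a 2×2 matrix [[a, b], [c, d]], det = a*d - b*c.
det(P) = (5)*(1) - (5)*(-1) = 5 + 5 = 10.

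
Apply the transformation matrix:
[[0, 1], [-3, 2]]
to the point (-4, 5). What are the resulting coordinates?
(5, 22)

Matrix multiplication:
[[0, 1], [-3, 2]] × [-4, 5]ᵀ
= [0×-4 + 1×5, -3×-4 + 2×5]ᵀ
= [5.0000, 22.0000]ᵀ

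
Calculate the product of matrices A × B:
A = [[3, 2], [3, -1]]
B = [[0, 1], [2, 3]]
[[4, 9], [-2, 0]]

Matrix multiplication:
C[0][0] = 3×0 + 2×2 = 4
C[0][1] = 3×1 + 2×3 = 9
C[1][0] = 3×0 + -1×2 = -2
C[1][1] = 3×1 + -1×3 = 0
Result: [[4, 9], [-2, 0]]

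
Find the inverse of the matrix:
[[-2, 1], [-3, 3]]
[[-1, 1/3], [-1, 2/3]]

For [[a,b],[c,d]], inverse = (1/det)·[[d,-b],[-c,a]]
det = -2·3 - 1·-3 = -3
Inverse = (1/-3)·[[3, -1], [3, -2]]
        = [[-1, 1/3], [-1, 2/3]]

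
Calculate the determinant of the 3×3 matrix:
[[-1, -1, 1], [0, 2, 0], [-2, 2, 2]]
0

Expansion along first row:
det = -1·det([[2,0],[2,2]]) - -1·det([[0,0],[-2,2]]) + 1·det([[0,2],[-2,2]])
    = -1·(2·2 - 0·2) - -1·(0·2 - 0·-2) + 1·(0·2 - 2·-2)
    = -1·4 - -1·0 + 1·4
    = -4 + 0 + 4 = 0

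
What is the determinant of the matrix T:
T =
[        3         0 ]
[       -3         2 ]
det(T) = 6

For a 2×2 matrix [[a, b], [c, d]], det = a*d - b*c.
det(T) = (3)*(2) - (0)*(-3) = 6 - 0 = 6.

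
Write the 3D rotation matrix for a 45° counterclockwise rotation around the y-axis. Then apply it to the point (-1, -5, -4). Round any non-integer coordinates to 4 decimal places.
R = [[√2/2, 0, √2/2], [0, 1, 0], [-√2/2, 0, √2/2]]; R·(-1, -5, -4) = (-3.5355, -5.0000, -2.1213)

Rotation matrix for 45° around y-axis:
cos(45°) = √2/2, sin(45°) = √2/2
R = [[√2/2, 0, √2/2], [0, 1, 0], [-√2/2, 0, √2/2]]
Apply to (-1, -5, -4): R·[-1, -5, -4]ᵀ = (-3.5355, -5.0000, -2.1213)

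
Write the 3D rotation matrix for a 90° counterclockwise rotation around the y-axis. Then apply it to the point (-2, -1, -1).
R = [[0, 0, 1], [0, 1, 0], [-1, 0, 0]]; R·(-2, -1, -1) = (-1, -1, 2)

Rotation matrix for 90° around y-axis:
cos(90°) = 0, sin(90°) = 1
R = [[0, 0, 1], [0, 1, 0], [-1, 0, 0]]
Apply to (-2, -1, -1): R·[-2, -1, -1]ᵀ = (-1, -1, 2)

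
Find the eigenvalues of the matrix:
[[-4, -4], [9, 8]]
λ = 2 and λ = 2

Characteristic equation: det(A - λI) = 0
λ² - (trace)λ + (det) = 0
λ² - (4)λ + (4) = 0
λ² - 4λ + 4 = 0
Solving: λ = 2, 2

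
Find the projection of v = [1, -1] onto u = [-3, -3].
[0, 0]

The projection of v onto u is proj_u(v) = ((v·u) / (u·u)) · u.
v·u = (1)*(-3) + (-1)*(-3) = 0.
u·u = (-3)*(-3) + (-3)*(-3) = 18.
coefficient = 0 / 18 = 0.
proj_u(v) = 0 · [-3, -3] = [0, 0].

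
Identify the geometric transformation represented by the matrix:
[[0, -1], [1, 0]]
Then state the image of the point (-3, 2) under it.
rotation by 90° counterclockwise; image of (-3, 2) is (-2, -3)

This matches the form [[cos θ, -sin θ], [sin θ, cos θ]] of a rotation matrix; reading off cos θ and sin θ gives the angle.
The matrix [[0, -1], [1, 0]] represents: rotation by 90° counterclockwise.
Applying it to (-3, 2): [0·-3 + -1·2, 1·-3 + 0·2] = (-2, -3).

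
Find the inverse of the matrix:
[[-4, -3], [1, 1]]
[[-1, -3], [1, 4]]

For [[a,b],[c,d]], inverse = (1/det)·[[d,-b],[-c,a]]
det = -4·1 - -3·1 = -1
Inverse = (1/-1)·[[1, 3], [-1, -4]]
        = [[-1, -3], [1, 4]]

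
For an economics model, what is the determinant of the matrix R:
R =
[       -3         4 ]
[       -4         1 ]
det(R) = 13

For a 2×2 matrix [[a, b], [c, d]], det = a*d - b*c.
det(R) = (-3)*(1) - (4)*(-4) = -3 + 16 = 13.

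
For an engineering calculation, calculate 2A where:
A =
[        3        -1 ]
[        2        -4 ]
2A =
[        6        -2 ]
[        4        -8 ]

Scalar multiplication is elementwise: (2A)[i][j] = 2 * A[i][j].
  (2A)[0][0] = 2 * (3) = 6
  (2A)[0][1] = 2 * (-1) = -2
  (2A)[1][0] = 2 * (2) = 4
  (2A)[1][1] = 2 * (-4) = -8
2A =
[        6        -2 ]
[        4        -8 ]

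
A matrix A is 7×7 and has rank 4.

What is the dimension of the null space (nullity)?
3

The rank-nullity theorem for an m×n matrix states:
rank(A) + nullity(A) = n (the number of columns).
Here n = 7 and rank(A) = 4, so nullity(A) = 7 - 4 = 3.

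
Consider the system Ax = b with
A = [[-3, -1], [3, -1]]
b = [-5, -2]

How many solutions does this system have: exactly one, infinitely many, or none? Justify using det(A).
Exactly one solution

Compute det(A) = (-3)*(-1) - (-1)*(3) = 6.
Because det(A) ≠ 0, A is invertible and Ax = b has a unique solution for every b (here x = A⁻¹ b).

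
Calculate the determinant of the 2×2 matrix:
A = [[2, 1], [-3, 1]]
5

For A = [[a, b], [c, d]], det(A) = a*d - b*c.
det(A) = (2)*(1) - (1)*(-3) = 2 - -3 = 5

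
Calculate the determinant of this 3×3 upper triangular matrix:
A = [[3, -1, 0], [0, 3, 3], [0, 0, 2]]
18

The determinant of a triangular matrix is the product of its diagonal entries (the off-diagonal entries above the diagonal do not affect it).
det(A) = (3) * (3) * (2) = 18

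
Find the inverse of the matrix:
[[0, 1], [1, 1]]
[[-1, 1], [1, 0]]

For [[a,b],[c,d]], inverse = (1/det)·[[d,-b],[-c,a]]
det = 0·1 - 1·1 = -1
Inverse = (1/-1)·[[1, -1], [-1, 0]]
        = [[-1, 1], [1, 0]]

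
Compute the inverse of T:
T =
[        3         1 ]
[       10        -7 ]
det(T) = -31
T⁻¹ =
[     7/31      1/31 ]
[    10/31     -3/31 ]

For a 2×2 matrix T = [[a, b], [c, d]] with det(T) ≠ 0, T⁻¹ = (1/det(T)) * [[d, -b], [-c, a]].
det(T) = (3)*(-7) - (1)*(10) = -21 - 10 = -31.
T⁻¹ = (1/-31) * [[-7, -1], [-10, 3]].
Dividing each entry by -31 and reducing:
T⁻¹ =
[     7/31      1/31 ]
[    10/31     -3/31 ]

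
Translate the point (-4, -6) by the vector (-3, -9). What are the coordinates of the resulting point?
(-7, -15)

Translation by (-3, -9):
x' = -4 + -3 = -7
y' = -6 + -9 = -15
Homogeneous matrix: [[1, 0, -3], [0, 1, -9], [0, 0, 1]]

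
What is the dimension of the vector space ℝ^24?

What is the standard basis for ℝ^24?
Dimension = 24; standard basis = {e_1, e_2, e_3, …, e_24}

ℝ^24 is the space of 24-tuples of real numbers; its dimension is 24.
The standard basis consists of 24 vectors: e_1, e_2, e_3, …, e_24, where e_i is the vector with 1 in position i and 0 elsewhere.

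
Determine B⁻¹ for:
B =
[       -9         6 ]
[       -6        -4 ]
det(B) = 72
B⁻¹ =
[    -1/18     -1/12 ]
[     1/12      -1/8 ]

For a 2×2 matrix B = [[a, b], [c, d]] with det(B) ≠ 0, B⁻¹ = (1/det(B)) * [[d, -b], [-c, a]].
det(B) = (-9)*(-4) - (6)*(-6) = 36 + 36 = 72.
B⁻¹ = (1/72) * [[-4, -6], [6, -9]].
Dividing each entry by 72 and reducing:
B⁻¹ =
[    -1/18     -1/12 ]
[     1/12      -1/8 ]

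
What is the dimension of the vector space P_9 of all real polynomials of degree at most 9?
Dimension = 10

A polynomial of degree at most 9 can be written as a₀ + a₁x + a₂x² + … + a_9x^9, with 10 free coefficients a₀, …, a_9.
The set {1, x, x², …, x^9} is a basis: it spans P_9 (every such polynomial is a linear combination of these) and is linearly independent (a polynomial is zero iff all its coefficients are zero).
Therefore dim(P_9) = 9 + 1 = 10.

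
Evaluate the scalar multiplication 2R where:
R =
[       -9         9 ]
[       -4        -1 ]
2R =
[      -18        18 ]
[       -8        -2 ]

Scalar multiplication is elementwise: (2R)[i][j] = 2 * R[i][j].
  (2R)[0][0] = 2 * (-9) = -18
  (2R)[0][1] = 2 * (9) = 18
  (2R)[1][0] = 2 * (-4) = -8
  (2R)[1][1] = 2 * (-1) = -2
2R =
[      -18        18 ]
[       -8        -2 ]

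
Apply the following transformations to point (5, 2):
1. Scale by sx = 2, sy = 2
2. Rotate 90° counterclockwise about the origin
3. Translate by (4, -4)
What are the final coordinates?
(0, 6)

Step 1: Scale → (10, 4)
Step 2: Rotate 90° → (-4, 10)
Step 3: Translate → (0, 6)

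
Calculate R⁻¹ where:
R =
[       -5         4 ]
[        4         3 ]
det(R) = -31
R⁻¹ =
[    -3/31      4/31 ]
[     4/31      5/31 ]

For a 2×2 matrix R = [[a, b], [c, d]] with det(R) ≠ 0, R⁻¹ = (1/det(R)) * [[d, -b], [-c, a]].
det(R) = (-5)*(3) - (4)*(4) = -15 - 16 = -31.
R⁻¹ = (1/-31) * [[3, -4], [-4, -5]].
Dividing each entry by -31 and reducing:
R⁻¹ =
[    -3/31      4/31 ]
[     4/31      5/31 ]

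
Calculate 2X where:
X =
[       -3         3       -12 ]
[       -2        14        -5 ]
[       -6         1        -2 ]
2X =
[       -6         6       -24 ]
[       -4        28       -10 ]
[      -12         2        -4 ]

Scalar multiplication is elementwise: (2X)[i][j] = 2 * X[i][j].
  (2X)[0][0] = 2 * (-3) = -6
  (2X)[0][1] = 2 * (3) = 6
  (2X)[0][2] = 2 * (-12) = -24
  (2X)[1][0] = 2 * (-2) = -4
  (2X)[1][1] = 2 * (14) = 28
  (2X)[1][2] = 2 * (-5) = -10
  (2X)[2][0] = 2 * (-6) = -12
  (2X)[2][1] = 2 * (1) = 2
  (2X)[2][2] = 2 * (-2) = -4
2X =
[       -6         6       -24 ]
[       -4        28       -10 ]
[      -12         2        -4 ]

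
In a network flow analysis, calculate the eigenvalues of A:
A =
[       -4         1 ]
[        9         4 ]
λ = -5, 5

Solve det(A - λI) = 0. For a 2×2 matrix the characteristic equation is λ² - (trace)λ + det = 0.
trace(A) = a + d = -4 + 4 = 0.
det(A) = a*d - b*c = (-4)*(4) - (1)*(9) = -16 - 9 = -25.
Characteristic equation: λ² - (0)λ + (-25) = 0.
Discriminant = (0)² - 4*(-25) = 0 + 100 = 100.
λ = (0 ± √100) / 2 = (0 ± 10) / 2 = -5, 5.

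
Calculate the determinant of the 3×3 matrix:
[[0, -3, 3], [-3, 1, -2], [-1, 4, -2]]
-21

Expansion along first row:
det = 0·det([[1,-2],[4,-2]]) - -3·det([[-3,-2],[-1,-2]]) + 3·det([[-3,1],[-1,4]])
    = 0·(1·-2 - -2·4) - -3·(-3·-2 - -2·-1) + 3·(-3·4 - 1·-1)
    = 0·6 - -3·4 + 3·-11
    = 0 + 12 + -33 = -21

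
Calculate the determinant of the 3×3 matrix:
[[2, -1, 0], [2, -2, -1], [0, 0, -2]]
4

Expansion along first row:
det = 2·det([[-2,-1],[0,-2]]) - -1·det([[2,-1],[0,-2]]) + 0·det([[2,-2],[0,0]])
    = 2·(-2·-2 - -1·0) - -1·(2·-2 - -1·0) + 0·(2·0 - -2·0)
    = 2·4 - -1·-4 + 0·0
    = 8 + -4 + 0 = 4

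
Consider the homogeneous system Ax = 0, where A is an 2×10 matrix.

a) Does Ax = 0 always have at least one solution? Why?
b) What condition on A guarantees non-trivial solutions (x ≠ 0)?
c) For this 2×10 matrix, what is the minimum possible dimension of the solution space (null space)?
a) Yes, x = 0 is always a solution. b) When A has linearly dependent columns (rank < n). c) Minimum nullity = 8.

a) x = 0 satisfies A·0 = 0, so the zero vector is always a solution.
b) Non-trivial solutions exist iff the columns of A are linearly dependent, equivalently rank(A) < n (the number of columns).
c) By rank-nullity, rank(A) + nullity(A) = n = 10. Since A has only 2 rows, rank(A) ≤ 2, so nullity(A) ≥ 10 - 2 = 8.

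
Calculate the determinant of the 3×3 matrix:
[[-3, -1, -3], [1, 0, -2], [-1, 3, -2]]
-31

Expansion along first row:
det = -3·det([[0,-2],[3,-2]]) - -1·det([[1,-2],[-1,-2]]) + -3·det([[1,0],[-1,3]])
    = -3·(0·-2 - -2·3) - -1·(1·-2 - -2·-1) + -3·(1·3 - 0·-1)
    = -3·6 - -1·-4 + -3·3
    = -18 + -4 + -9 = -31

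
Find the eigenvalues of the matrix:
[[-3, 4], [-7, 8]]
λ = 1 and λ = 4

Characteristic equation: det(A - λI) = 0
λ² - (trace)λ + (det) = 0
λ² - (5)λ + (4) = 0
λ² - 5λ + 4 = 0
Solving: λ = 1, 4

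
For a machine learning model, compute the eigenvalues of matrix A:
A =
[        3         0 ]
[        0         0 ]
λ = 0, 3

Solve det(A - λI) = 0. For a 2×2 matrix the characteristic equation is λ² - (trace)λ + det = 0.
trace(A) = a + d = 3 + 0 = 3.
det(A) = a*d - b*c = (3)*(0) - (0)*(0) = 0 - 0 = 0.
Characteristic equation: λ² - (3)λ + (0) = 0.
Discriminant = (3)² - 4*(0) = 9 - 0 = 9.
λ = (3 ± √9) / 2 = (3 ± 3) / 2 = 0, 3.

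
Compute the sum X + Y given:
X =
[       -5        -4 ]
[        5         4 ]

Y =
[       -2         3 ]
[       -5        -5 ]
X + Y =
[       -7        -1 ]
[        0        -1 ]

Matrix addition is elementwise: (X+Y)[i][j] = X[i][j] + Y[i][j].
  (X+Y)[0][0] = (-5) + (-2) = -7
  (X+Y)[0][1] = (-4) + (3) = -1
  (X+Y)[1][0] = (5) + (-5) = 0
  (X+Y)[1][1] = (4) + (-5) = -1
X + Y =
[       -7        -1 ]
[        0        -1 ]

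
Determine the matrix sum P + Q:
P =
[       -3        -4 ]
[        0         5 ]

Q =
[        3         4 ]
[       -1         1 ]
P + Q =
[        0         0 ]
[       -1         6 ]

Matrix addition is elementwise: (P+Q)[i][j] = P[i][j] + Q[i][j].
  (P+Q)[0][0] = (-3) + (3) = 0
  (P+Q)[0][1] = (-4) + (4) = 0
  (P+Q)[1][0] = (0) + (-1) = -1
  (P+Q)[1][1] = (5) + (1) = 6
P + Q =
[        0         0 ]
[       -1         6 ]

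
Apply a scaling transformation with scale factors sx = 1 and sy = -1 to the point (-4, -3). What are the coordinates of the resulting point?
(-4, 3)

Scaling matrix:
[[1, 0], [0, -1]]
Result: (-4 × 1, -3 × -1) = (-4, 3)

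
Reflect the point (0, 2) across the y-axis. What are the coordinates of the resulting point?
(0, 2)

Reflection across y-axis: (0, 2) → (0, 2)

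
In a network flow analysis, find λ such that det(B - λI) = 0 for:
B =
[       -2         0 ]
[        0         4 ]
λ = -2, 4

Solve det(B - λI) = 0. For a 2×2 matrix the characteristic equation is λ² - (trace)λ + det = 0.
trace(B) = a + d = -2 + 4 = 2.
det(B) = a*d - b*c = (-2)*(4) - (0)*(0) = -8 - 0 = -8.
Characteristic equation: λ² - (2)λ + (-8) = 0.
Discriminant = (2)² - 4*(-8) = 4 + 32 = 36.
λ = (2 ± √36) / 2 = (2 ± 6) / 2 = -2, 4.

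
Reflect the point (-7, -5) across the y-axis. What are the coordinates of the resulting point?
(7, -5)

Reflection across y-axis: (-7, -5) → (7, -5)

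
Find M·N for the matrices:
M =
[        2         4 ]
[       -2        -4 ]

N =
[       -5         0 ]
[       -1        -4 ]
MN =
[      -14       -16 ]
[       14        16 ]

Matrix multiplication: (MN)[i][j] = sum over k of M[i][k] * N[k][j].
  (MN)[0][0] = (2)*(-5) + (4)*(-1) = -14
  (MN)[0][1] = (2)*(0) + (4)*(-4) = -16
  (MN)[1][0] = (-2)*(-5) + (-4)*(-1) = 14
  (MN)[1][1] = (-2)*(0) + (-4)*(-4) = 16
MN =
[      -14       -16 ]
[       14        16 ]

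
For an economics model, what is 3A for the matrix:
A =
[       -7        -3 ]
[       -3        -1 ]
3A =
[      -21        -9 ]
[       -9        -3 ]

Scalar multiplication is elementwise: (3A)[i][j] = 3 * A[i][j].
  (3A)[0][0] = 3 * (-7) = -21
  (3A)[0][1] = 3 * (-3) = -9
  (3A)[1][0] = 3 * (-3) = -9
  (3A)[1][1] = 3 * (-1) = -3
3A =
[      -21        -9 ]
[       -9        -3 ]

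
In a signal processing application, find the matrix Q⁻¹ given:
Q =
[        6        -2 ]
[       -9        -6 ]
det(Q) = -54
Q⁻¹ =
[      1/9     -1/27 ]
[     -1/6      -1/9 ]

For a 2×2 matrix Q = [[a, b], [c, d]] with det(Q) ≠ 0, Q⁻¹ = (1/det(Q)) * [[d, -b], [-c, a]].
det(Q) = (6)*(-6) - (-2)*(-9) = -36 - 18 = -54.
Q⁻¹ = (1/-54) * [[-6, 2], [9, 6]].
Dividing each entry by -54 and reducing:
Q⁻¹ =
[      1/9     -1/27 ]
[     -1/6      -1/9 ]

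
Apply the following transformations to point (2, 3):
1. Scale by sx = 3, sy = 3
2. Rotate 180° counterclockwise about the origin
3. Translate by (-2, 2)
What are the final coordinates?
(-8, -7)

Step 1: Scale → (6, 9)
Step 2: Rotate 180° → (-6, -9)
Step 3: Translate → (-8, -7)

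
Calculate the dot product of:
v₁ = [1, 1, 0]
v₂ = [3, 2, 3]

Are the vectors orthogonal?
5, No

The dot product is the sum of products of corresponding components.
v₁·v₂ = (1)*(3) + (1)*(2) + (0)*(3) = 3 + 2 + 0 = 5.
Two vectors are orthogonal iff their dot product is 0; here the dot product is 5, so the vectors are not orthogonal.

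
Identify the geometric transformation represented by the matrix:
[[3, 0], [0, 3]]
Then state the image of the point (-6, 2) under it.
uniform scaling by factor 3; image of (-6, 2) is (-18, 6)

This is a diagonal matrix with equal entries 3, so it scales both axes by the same factor 3.
The matrix [[3, 0], [0, 3]] represents: uniform scaling by factor 3.
Applying it to (-6, 2): [3·-6 + 0·2, 0·-6 + 3·2] = (-18, 6).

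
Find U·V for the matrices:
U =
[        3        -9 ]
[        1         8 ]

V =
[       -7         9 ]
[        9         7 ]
UV =
[     -102       -36 ]
[       65        65 ]

Matrix multiplication: (UV)[i][j] = sum over k of U[i][k] * V[k][j].
  (UV)[0][0] = (3)*(-7) + (-9)*(9) = -102
  (UV)[0][1] = (3)*(9) + (-9)*(7) = -36
  (UV)[1][0] = (1)*(-7) + (8)*(9) = 65
  (UV)[1][1] = (1)*(9) + (8)*(7) = 65
UV =
[     -102       -36 ]
[       65        65 ]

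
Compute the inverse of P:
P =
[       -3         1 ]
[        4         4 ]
det(P) = -16
P⁻¹ =
[     -1/4      1/16 ]
[      1/4      3/16 ]

For a 2×2 matrix P = [[a, b], [c, d]] with det(P) ≠ 0, P⁻¹ = (1/det(P)) * [[d, -b], [-c, a]].
det(P) = (-3)*(4) - (1)*(4) = -12 - 4 = -16.
P⁻¹ = (1/-16) * [[4, -1], [-4, -3]].
Dividing each entry by -16 and reducing:
P⁻¹ =
[     -1/4      1/16 ]
[      1/4      3/16 ]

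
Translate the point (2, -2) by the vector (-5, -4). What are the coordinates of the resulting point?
(-3, -6)

Translation by (-5, -4):
x' = 2 + -5 = -3
y' = -2 + -4 = -6
Homogeneous matrix: [[1, 0, -5], [0, 1, -4], [0, 0, 1]]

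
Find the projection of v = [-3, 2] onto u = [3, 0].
[-3, 0]

The projection of v onto u is proj_u(v) = ((v·u) / (u·u)) · u.
v·u = (-3)*(3) + (2)*(0) = -9.
u·u = (3)*(3) + (0)*(0) = 9.
coefficient = -9 / 9 = -1.
proj_u(v) = -1 · [3, 0] = [-3, 0].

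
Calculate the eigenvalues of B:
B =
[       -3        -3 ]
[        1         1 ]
λ = -2, 0

Solve det(B - λI) = 0. For a 2×2 matrix the characteristic equation is λ² - (trace)λ + det = 0.
trace(B) = a + d = -3 + 1 = -2.
det(B) = a*d - b*c = (-3)*(1) - (-3)*(1) = -3 + 3 = 0.
Characteristic equation: λ² - (-2)λ + (0) = 0.
Discriminant = (-2)² - 4*(0) = 4 - 0 = 4.
λ = (-2 ± √4) / 2 = (-2 ± 2) / 2 = -2, 0.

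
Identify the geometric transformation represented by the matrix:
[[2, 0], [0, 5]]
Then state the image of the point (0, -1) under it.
non-uniform scaling by (2, 5); image of (0, -1) is (0, -5)

This is diagonal with distinct entries, so it scales the x-axis by 2 and the y-axis by 5.
The matrix [[2, 0], [0, 5]] represents: non-uniform scaling by (2, 5).
Applying it to (0, -1): [2·0 + 0·-1, 0·0 + 5·-1] = (0, -5).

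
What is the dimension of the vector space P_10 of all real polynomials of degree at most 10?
Dimension = 11

A polynomial of degree at most 10 can be written as a₀ + a₁x + a₂x² + … + a_10x^10, with 11 free coefficients a₀, …, a_10.
The set {1, x, x², …, x^10} is a basis: it spans P_10 (every such polynomial is a linear combination of these) and is linearly independent (a polynomial is zero iff all its coefficients are zero).
Therefore dim(P_10) = 10 + 1 = 11.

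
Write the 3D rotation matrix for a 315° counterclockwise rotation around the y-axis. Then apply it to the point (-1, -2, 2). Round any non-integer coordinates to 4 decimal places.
R = [[√2/2, 0, -√2/2], [0, 1, 0], [√2/2, 0, √2/2]]; R·(-1, -2, 2) = (-2.1213, -2.0000, 0.7071)

Rotation matrix for 315° around y-axis:
cos(315°) = √2/2, sin(315°) = -√2/2
R = [[√2/2, 0, -√2/2], [0, 1, 0], [√2/2, 0, √2/2]]
Apply to (-1, -2, 2): R·[-1, -2, 2]ᵀ = (-2.1213, -2.0000, 0.7071)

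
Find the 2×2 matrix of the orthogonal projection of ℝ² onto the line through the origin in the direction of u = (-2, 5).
[[4/29, -10/29], [-10/29, 25/29]]

The orthogonal projection onto the line spanned by a nonzero vector u = (a, b) has matrix P = (u uᵀ) / (uᵀ u) = (1/(a² + b²)) · [[a², ab], [ab, b²]].
Here u = (-2, 5), so a² + b² = 4 + 25 = 29.
P = (1/29) · [[4, -10], [-10, 25]] = [[4/29, -10/29], [-10/29, 25/29]].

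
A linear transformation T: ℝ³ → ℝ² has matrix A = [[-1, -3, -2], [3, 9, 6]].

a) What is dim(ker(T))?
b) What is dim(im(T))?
dim(ker) = 2, dim(im) = 1

Observe that row 2 = -3 × row 1 (so the rows are linearly dependent).
Thus rank(A) = 1 (only one linearly independent row).
dim(im(T)) = rank(A) = 1.
By the rank-nullity theorem applied to T: ℝ³ → ℝ², rank(A) + nullity(A) = 3 (the domain dimension), so dim(ker(T)) = 3 - 1 = 2.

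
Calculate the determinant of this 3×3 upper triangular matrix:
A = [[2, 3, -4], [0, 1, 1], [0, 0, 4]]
8

The determinant of a triangular matrix is the product of its diagonal entries (the off-diagonal entries above the diagonal do not affect it).
det(A) = (2) * (1) * (4) = 8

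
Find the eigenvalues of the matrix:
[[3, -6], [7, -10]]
λ = -4 and λ = -3

Characteristic equation: det(A - λI) = 0
λ² - (trace)λ + (det) = 0
λ² - (-7)λ + (12) = 0
λ² + 7λ + 12 = 0
Solving: λ = -4, -3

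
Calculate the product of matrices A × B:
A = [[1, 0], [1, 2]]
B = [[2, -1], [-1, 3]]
[[2, -1], [0, 5]]

Matrix multiplication:
C[0][0] = 1×2 + 0×-1 = 2
C[0][1] = 1×-1 + 0×3 = -1
C[1][0] = 1×2 + 2×-1 = 0
C[1][1] = 1×-1 + 2×3 = 5
Result: [[2, -1], [0, 5]]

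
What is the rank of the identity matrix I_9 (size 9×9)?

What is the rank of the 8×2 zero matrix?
rank(I_9) = 9, rank(0) = 0

The identity I_9 has 9 columns that are the standard basis vectors e_1, …, e_9. These are linearly independent, so all 9 columns are pivots and rank(I_9) = 9.
The 8×2 zero matrix has every entry zero, so every row is the zero row and there are no pivots; rank(0) = 0.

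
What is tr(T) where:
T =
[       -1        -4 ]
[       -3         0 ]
tr(T) = -1 + 0 = -1

The trace of a square matrix is the sum of its diagonal entries.
Diagonal entries of T: T[0][0] = -1, T[1][1] = 0.
tr(T) = -1 + 0 = -1.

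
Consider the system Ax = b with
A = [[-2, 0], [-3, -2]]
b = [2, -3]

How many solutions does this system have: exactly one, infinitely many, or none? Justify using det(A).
Exactly one solution

Compute det(A) = (-2)*(-2) - (0)*(-3) = 4.
Because det(A) ≠ 0, A is invertible and Ax = b has a unique solution for every b (here x = A⁻¹ b).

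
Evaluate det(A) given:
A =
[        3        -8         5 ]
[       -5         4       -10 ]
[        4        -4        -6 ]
det(A) = 388

Expand along row 0 (cofactor expansion): det(A) = a*(e*i - f*h) - b*(d*i - f*g) + c*(d*h - e*g), where the 3×3 is [[a, b, c], [d, e, f], [g, h, i]].
Minor M_00 = (4)*(-6) - (-10)*(-4) = -24 - 40 = -64.
Minor M_01 = (-5)*(-6) - (-10)*(4) = 30 + 40 = 70.
Minor M_02 = (-5)*(-4) - (4)*(4) = 20 - 16 = 4.
det(A) = (3)*(-64) - (-8)*(70) + (5)*(4) = -192 + 560 + 20 = 388.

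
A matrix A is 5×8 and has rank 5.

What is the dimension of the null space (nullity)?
3

The rank-nullity theorem for an m×n matrix states:
rank(A) + nullity(A) = n (the number of columns).
Here n = 8 and rank(A) = 5, so nullity(A) = 8 - 5 = 3.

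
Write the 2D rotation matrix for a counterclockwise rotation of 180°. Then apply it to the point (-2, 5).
R = [[-1, 0], [0, -1]]; R·(-2, 5) = (2, -5)

Rotation matrix formula: R(θ) = [[cos θ, -sin θ], [sin θ, cos θ]]
For θ = 180°:
cos(180°) = -1
sin(180°) = 0
R = [[-1, 0], [0, -1]]
Apply to (-2, 5): [-1·-2 + (0)·5, 0·-2 + -1·5] = (2, -5)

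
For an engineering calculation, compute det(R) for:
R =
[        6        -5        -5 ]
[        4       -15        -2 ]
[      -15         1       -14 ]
det(R) = 1947

Expand along row 0 (cofactor expansion): det(R) = a*(e*i - f*h) - b*(d*i - f*g) + c*(d*h - e*g), where the 3×3 is [[a, b, c], [d, e, f], [g, h, i]].
Minor M_00 = (-15)*(-14) - (-2)*(1) = 210 + 2 = 212.
Minor M_01 = (4)*(-14) - (-2)*(-15) = -56 - 30 = -86.
Minor M_02 = (4)*(1) - (-15)*(-15) = 4 - 225 = -221.
det(R) = (6)*(212) - (-5)*(-86) + (-5)*(-221) = 1272 - 430 + 1105 = 1947.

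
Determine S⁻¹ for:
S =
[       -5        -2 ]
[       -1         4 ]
det(S) = -22
S⁻¹ =
[    -2/11     -1/11 ]
[    -1/22      5/22 ]

For a 2×2 matrix S = [[a, b], [c, d]] with det(S) ≠ 0, S⁻¹ = (1/det(S)) * [[d, -b], [-c, a]].
det(S) = (-5)*(4) - (-2)*(-1) = -20 - 2 = -22.
S⁻¹ = (1/-22) * [[4, 2], [1, -5]].
Dividing each entry by -22 and reducing:
S⁻¹ =
[    -2/11     -1/11 ]
[    -1/22      5/22 ]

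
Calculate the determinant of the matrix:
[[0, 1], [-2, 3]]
2

For a 2×2 matrix [[a, b], [c, d]], det = ad - bc
det = (0)(3) - (1)(-2) = 0 - -2 = 2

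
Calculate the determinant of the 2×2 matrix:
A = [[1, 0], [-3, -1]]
-1

For A = [[a, b], [c, d]], det(A) = a*d - b*c.
det(A) = (1)*(-1) - (0)*(-3) = -1 - 0 = -1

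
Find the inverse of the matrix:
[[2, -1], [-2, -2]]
[[1/3, -1/6], [-1/3, -1/3]]

For [[a,b],[c,d]], inverse = (1/det)·[[d,-b],[-c,a]]
det = 2·-2 - -1·-2 = -6
Inverse = (1/-6)·[[-2, 1], [2, 2]]
        = [[1/3, -1/6], [-1/3, -1/3]]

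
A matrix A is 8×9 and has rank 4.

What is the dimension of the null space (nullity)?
5

The rank-nullity theorem for an m×n matrix states:
rank(A) + nullity(A) = n (the number of columns).
Here n = 9 and rank(A) = 4, so nullity(A) = 9 - 4 = 5.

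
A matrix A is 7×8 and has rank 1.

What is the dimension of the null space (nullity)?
7

The rank-nullity theorem for an m×n matrix states:
rank(A) + nullity(A) = n (the number of columns).
Here n = 8 and rank(A) = 1, so nullity(A) = 8 - 1 = 7.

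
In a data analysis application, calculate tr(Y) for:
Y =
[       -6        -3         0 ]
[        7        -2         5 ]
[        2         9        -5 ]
tr(Y) = -6 - 2 - 5 = -13

The trace of a square matrix is the sum of its diagonal entries.
Diagonal entries of Y: Y[0][0] = -6, Y[1][1] = -2, Y[2][2] = -5.
tr(Y) = -6 - 2 - 5 = -13.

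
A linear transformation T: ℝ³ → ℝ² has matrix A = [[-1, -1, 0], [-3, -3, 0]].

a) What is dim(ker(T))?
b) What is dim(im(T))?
dim(ker) = 2, dim(im) = 1

Observe that row 2 = 3 × row 1 (so the rows are linearly dependent).
Thus rank(A) = 1 (only one linearly independent row).
dim(im(T)) = rank(A) = 1.
By the rank-nullity theorem applied to T: ℝ³ → ℝ², rank(A) + nullity(A) = 3 (the domain dimension), so dim(ker(T)) = 3 - 1 = 2.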